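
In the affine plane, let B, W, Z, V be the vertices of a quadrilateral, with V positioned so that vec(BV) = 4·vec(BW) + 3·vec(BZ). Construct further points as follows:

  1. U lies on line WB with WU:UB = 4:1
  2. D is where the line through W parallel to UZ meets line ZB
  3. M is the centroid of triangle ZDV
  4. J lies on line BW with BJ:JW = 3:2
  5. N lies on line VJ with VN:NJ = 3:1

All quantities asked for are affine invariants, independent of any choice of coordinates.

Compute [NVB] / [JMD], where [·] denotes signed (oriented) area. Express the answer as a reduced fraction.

[NVB]:[JMD] = 81/328

Set B = (0, 0), W = (1, 0), Z = (0, 1), V = (4, 3); any affine frame gives the same invariant.
1. U lies on line WB with WU:UB = 4:1 ⇒ U = (1/5, 0)
2. D is where the line through W parallel to UZ meets line ZB ⇒ D = (0, 5)
3. M is the centroid of triangle ZDV ⇒ M = (4/3, 3)
4. J lies on line BW with BJ:JW = 3:2 ⇒ J = (3/5, 0)
5. N lies on line VJ with VN:NJ = 3:1 ⇒ N = (29/20, 3/4)
2·[NVB] = 27/20, 2·[JMD] = 82/15
[NVB]:[JMD] = 27/20:82/15 = 81/328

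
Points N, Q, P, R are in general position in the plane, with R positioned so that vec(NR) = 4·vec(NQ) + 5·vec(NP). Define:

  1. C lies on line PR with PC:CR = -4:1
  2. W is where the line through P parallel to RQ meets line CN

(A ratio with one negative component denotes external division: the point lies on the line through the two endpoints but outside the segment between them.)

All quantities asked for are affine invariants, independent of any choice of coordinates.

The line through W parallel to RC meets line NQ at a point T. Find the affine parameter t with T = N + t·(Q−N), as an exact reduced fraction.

Work in coordinates with N = (0, 0), Q = (1, 0), P = (0, 1), R = (4, 5).
1. C lies on line PR with PC:CR = -4:1 ⇒ C = (16/3, 19/3)
2. W is where the line through P parallel to RQ meets line CN ⇒ W = (-48/23, -57/23)
through W parallel to RC: direction (4/3, 4/3); meets NQ at T = (9/23, 0)
T = N + t·(Q−N) with t = 9/23

t = 9/23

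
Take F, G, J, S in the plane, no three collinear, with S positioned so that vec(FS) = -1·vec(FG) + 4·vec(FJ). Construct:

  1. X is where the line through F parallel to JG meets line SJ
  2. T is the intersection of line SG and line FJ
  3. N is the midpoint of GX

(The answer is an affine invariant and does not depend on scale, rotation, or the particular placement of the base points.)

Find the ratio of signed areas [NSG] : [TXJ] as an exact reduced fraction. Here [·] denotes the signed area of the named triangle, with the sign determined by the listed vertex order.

[NSG]:[TXJ] = 3

Assign F = (0, 0), G = (1, 0), J = (0, 1), S = (-1, 4) — the answer is frame-independent, so this choice is without loss of generality.
1. X is where the line through F parallel to JG meets line SJ ⇒ X = (1/2, -1/2)
2. T is the intersection of line SG and line FJ ⇒ T = (0, 2)
3. N is the midpoint of GX ⇒ N = (3/4, -1/4)
2·[NSG] = -3/2, 2·[TXJ] = -1/2
[NSG]:[TXJ] = -3/2:-1/2 = 3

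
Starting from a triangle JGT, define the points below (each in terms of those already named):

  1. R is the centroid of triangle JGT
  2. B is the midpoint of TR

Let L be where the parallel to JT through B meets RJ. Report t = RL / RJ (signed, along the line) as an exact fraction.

Assign J = (0, 0), G = (1, 0), T = (0, 1) — the answer is frame-independent, so this choice is without loss of generality.
1. R is the centroid of triangle JGT ⇒ R = (1/3, 1/3)
2. B is the midpoint of TR ⇒ B = (1/6, 2/3)
through B parallel to JT: direction (0, 1); meets RJ at L = (1/6, 1/6)
L = R + t·(J−R) with t = 1/2

t = 1/2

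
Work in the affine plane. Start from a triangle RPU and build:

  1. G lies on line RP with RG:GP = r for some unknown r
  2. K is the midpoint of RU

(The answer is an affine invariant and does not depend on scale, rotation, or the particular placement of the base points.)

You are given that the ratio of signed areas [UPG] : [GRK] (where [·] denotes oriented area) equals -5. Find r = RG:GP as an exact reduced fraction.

r = -2/5

Set R = (0, 0), P = (1, 0), U = (0, 1); any affine frame gives the same invariant.
1. With RG:GP = r, write λ = r/(r+1) so G = R + λ·(P−R); G is affine-linear in λ
2. K is the midpoint of RU ⇒ K = (0, 1/2)
Every point depending on G is an affine combination of G and λ-independent points, so each such coordinate is linear in λ; the λ² term in each signed area is a multiple of (P−R)×(P−R) = 0, so 2·[UPG] and 2·[GRK] are each linear in λ. Evaluating at λ=0 and λ=1:
  2·[UPG] = λ − 1,   2·[GRK] = -1/2·λ
So [UPG]:[GRK] = (λ − 1) / (-1/2·λ). Setting this equal to -5:
  λ − 1 = -5·(-1/2·λ)  ⇒  λ = -2/3
Then r = λ/(1−λ) = (-2/3)/(5/3) = -2/5. Check: with r = -2/5, G = (-2/3, 0) and [UPG]:[GRK] = -5 as required.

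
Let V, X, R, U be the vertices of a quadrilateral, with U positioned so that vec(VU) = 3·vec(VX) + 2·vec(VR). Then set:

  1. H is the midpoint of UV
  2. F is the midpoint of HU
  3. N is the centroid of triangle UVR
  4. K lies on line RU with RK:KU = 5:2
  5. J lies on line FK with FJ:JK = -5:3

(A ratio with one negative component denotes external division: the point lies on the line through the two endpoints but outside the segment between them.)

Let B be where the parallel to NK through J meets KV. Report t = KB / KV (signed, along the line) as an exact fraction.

Assign V = (0, 0), X = (1, 0), R = (0, 1), U = (3, 2) — the answer is frame-independent, so this choice is without loss of generality.
1. H is the midpoint of UV ⇒ H = (3/2, 1)
2. F is the midpoint of HU ⇒ F = (9/4, 3/2)
3. N is the centroid of triangle UVR ⇒ N = (1, 1)
4. K lies on line RU with RK:KU = 5:2 ⇒ K = (15/7, 12/7)
5. J lies on line FK with FJ:JK = -5:3 ⇒ J = (111/56, 57/28)
through J parallel to NK: direction (8/7, 5/7); meets KV at B = (255/56, 51/14)
B = K + t·(V−K) with t = -9/8

t = -9/8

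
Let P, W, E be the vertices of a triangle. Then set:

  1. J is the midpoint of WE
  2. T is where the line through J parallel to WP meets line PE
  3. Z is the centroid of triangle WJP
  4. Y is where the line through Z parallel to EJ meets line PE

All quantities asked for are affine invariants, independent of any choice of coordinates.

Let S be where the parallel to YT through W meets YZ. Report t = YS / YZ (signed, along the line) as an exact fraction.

Assign P = (0, 0), W = (1, 0), E = (0, 1) — the answer is frame-independent, so this choice is without loss of generality.
1. J is the midpoint of WE ⇒ J = (1/2, 1/2)
2. T is where the line through J parallel to WP meets line PE ⇒ T = (0, 1/2)
3. Z is the centroid of triangle WJP ⇒ Z = (1/2, 1/6)
4. Y is where the line through Z parallel to EJ meets line PE ⇒ Y = (0, 2/3)
through W parallel to YT: direction (0, -1/6); meets YZ at S = (1, -1/3)
S = Y + t·(Z−Y) with t = 2

t = 2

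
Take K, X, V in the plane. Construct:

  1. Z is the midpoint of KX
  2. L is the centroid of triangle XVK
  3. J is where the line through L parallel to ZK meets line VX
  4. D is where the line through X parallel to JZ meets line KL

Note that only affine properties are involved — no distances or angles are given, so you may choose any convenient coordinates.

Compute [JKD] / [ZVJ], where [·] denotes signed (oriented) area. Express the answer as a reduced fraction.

Choose coordinates K = (0, 0), X = (1, 0), V = (0, 1).
1. Z is the midpoint of KX ⇒ Z = (1/2, 0)
2. L is the centroid of triangle XVK ⇒ L = (1/3, 1/3)
3. J is where the line through L parallel to ZK meets line VX ⇒ J = (2/3, 1/3)
4. D is where the line through X parallel to JZ meets line KL ⇒ D = (2, 2)
2·[JKD] = -2/3, 2·[ZVJ] = -1/3
[JKD]:[ZVJ] = -2/3:-1/3 = 2

[JKD]:[ZVJ] = 2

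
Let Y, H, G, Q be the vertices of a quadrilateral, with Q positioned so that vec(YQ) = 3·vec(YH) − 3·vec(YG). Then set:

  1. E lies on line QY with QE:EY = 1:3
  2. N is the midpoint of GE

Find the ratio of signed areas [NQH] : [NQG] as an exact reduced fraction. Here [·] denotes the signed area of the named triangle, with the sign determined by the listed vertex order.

Set Y = (0, 0), H = (1, 0), G = (0, 1), Q = (3, -3); any affine frame gives the same invariant.
1. E lies on line QY with QE:EY = 1:3 ⇒ E = (9/4, -9/4)
2. N is the midpoint of GE ⇒ N = (9/8, -5/8)
2·[NQH] = 7/8, 2·[NQG] = 3/8
[NQH]:[NQG] = 7/8:3/8 = 7/3

[NQH]:[NQG] = 7/3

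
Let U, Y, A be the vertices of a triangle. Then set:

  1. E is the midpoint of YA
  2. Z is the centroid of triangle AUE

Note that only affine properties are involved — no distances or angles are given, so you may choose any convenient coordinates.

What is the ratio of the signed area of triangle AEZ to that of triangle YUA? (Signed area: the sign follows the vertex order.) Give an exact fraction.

[AEZ]:[YUA] = 1/6

Work in coordinates with U = (0, 0), Y = (1, 0), A = (0, 1).
1. E is the midpoint of YA ⇒ E = (1/2, 1/2)
2. Z is the centroid of triangle AUE ⇒ Z = (1/6, 1/2)
2·[AEZ] = -1/6, 2·[YUA] = -1
[AEZ]:[YUA] = -1/6:-1 = 1/6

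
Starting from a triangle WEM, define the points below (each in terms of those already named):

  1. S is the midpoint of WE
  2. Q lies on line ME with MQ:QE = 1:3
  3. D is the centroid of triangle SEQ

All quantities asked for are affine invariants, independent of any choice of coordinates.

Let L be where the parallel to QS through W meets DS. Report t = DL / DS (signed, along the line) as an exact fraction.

Choose coordinates W = (0, 0), E = (1, 0), M = (0, 1).
1. S is the midpoint of WE ⇒ S = (1/2, 0)
2. Q lies on line ME with MQ:QE = 1:3 ⇒ Q = (1/4, 3/4)
3. D is the centroid of triangle SEQ ⇒ D = (7/12, 1/4)
through W parallel to QS: direction (1/4, -3/4); meets DS at L = (1/4, -3/4)
L = D + t·(S−D) with t = 4

t = 4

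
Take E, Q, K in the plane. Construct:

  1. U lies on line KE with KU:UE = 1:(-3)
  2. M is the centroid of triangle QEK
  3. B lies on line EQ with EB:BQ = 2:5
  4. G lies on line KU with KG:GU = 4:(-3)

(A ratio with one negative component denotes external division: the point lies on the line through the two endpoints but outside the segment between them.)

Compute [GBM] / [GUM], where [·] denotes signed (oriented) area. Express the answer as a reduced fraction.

Work in coordinates with E = (0, 0), Q = (1, 0), K = (0, 1).
1. U lies on line KE with KU:UE = 1:(-3) ⇒ U = (0, 3/2)
2. M is the centroid of triangle QEK ⇒ M = (1/3, 1/3)
3. B lies on line EQ with EB:BQ = 2:5 ⇒ B = (2/7, 0)
4. G lies on line KU with KG:GU = 4:(-3) ⇒ G = (0, 3)
2·[GBM] = 5/21, 2·[GUM] = 1/2
[GBM]:[GUM] = 5/21:1/2 = 10/21

[GBM]:[GUM] = 10/21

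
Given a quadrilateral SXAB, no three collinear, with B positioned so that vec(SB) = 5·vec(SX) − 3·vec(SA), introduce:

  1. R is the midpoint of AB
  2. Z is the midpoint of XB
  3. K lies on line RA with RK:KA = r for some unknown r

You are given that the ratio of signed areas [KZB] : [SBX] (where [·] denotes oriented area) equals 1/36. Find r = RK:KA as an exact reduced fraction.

r = -2/5

Assign S = (0, 0), X = (1, 0), A = (0, 1), B = (5, -3) — the answer is frame-independent, so this choice is without loss of generality.
1. R is the midpoint of AB ⇒ R = (5/2, -1)
2. Z is the midpoint of XB ⇒ Z = (3, -3/2)
3. With RK:KA = r, write λ = r/(r+1) so K = R + λ·(A−R); K is affine-linear in λ
Every point depending on K is an affine combination of K and λ-independent points, so each such coordinate is linear in λ; the λ² term in each signed area is a multiple of (A−R)×(A−R) = 0, so 2·[KZB] and 2·[SBX] are each linear in λ. Evaluating at λ=0 and λ=1:
  2·[KZB] = 1/4·λ + 1/4,   2·[SBX] = 3
So [KZB]:[SBX] = (1/4·λ + 1/4) / (3). Setting this equal to 1/36:
  1/4·λ + 1/4 = 1/36·(3)  ⇒  λ = -2/3
Then r = λ/(1−λ) = (-2/3)/(5/3) = -2/5. Check: with r = -2/5, K = (25/6, -7/3) and [KZB]:[SBX] = 1/36 as required.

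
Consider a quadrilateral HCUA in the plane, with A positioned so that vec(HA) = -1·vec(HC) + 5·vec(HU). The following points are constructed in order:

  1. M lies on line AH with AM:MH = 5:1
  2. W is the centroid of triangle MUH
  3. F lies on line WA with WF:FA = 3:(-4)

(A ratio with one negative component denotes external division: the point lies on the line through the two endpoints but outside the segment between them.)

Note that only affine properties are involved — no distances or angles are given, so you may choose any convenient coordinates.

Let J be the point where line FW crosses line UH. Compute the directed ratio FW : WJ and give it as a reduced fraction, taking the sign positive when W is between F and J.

FW:WJ = -51

Choose coordinates H = (0, 0), C = (1, 0), U = (0, 1), A = (-1, 5).
1. M lies on line AH with AM:MH = 5:1 ⇒ M = (-1/6, 5/6)
2. W is the centroid of triangle MUH ⇒ W = (-1/18, 11/18)
3. F lies on line WA with WF:FA = 3:(-4) ⇒ F = (25/9, -113/9)
line FW meets UH at J = (0, 6/17)
W = F + t·(J−F) with t = 51/50, so FW:WJ = 51/50:-1/50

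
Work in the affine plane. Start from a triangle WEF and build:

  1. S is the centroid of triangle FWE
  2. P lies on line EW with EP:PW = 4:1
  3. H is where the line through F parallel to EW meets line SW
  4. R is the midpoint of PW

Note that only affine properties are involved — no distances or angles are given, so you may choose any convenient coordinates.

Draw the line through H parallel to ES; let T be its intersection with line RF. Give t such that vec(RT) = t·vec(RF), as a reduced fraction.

Assign W = (0, 0), E = (1, 0), F = (0, 1) — the answer is frame-independent, so this choice is without loss of generality.
1. S is the centroid of triangle FWE ⇒ S = (1/3, 1/3)
2. P lies on line EW with EP:PW = 4:1 ⇒ P = (1/5, 0)
3. H is where the line through F parallel to EW meets line SW ⇒ H = (1, 1)
4. R is the midpoint of PW ⇒ R = (1/10, 0)
through H parallel to ES: direction (-2/3, 1/3); meets RF at T = (-1/19, 29/19)
T = R + t·(F−R) with t = 29/19

t = 29/19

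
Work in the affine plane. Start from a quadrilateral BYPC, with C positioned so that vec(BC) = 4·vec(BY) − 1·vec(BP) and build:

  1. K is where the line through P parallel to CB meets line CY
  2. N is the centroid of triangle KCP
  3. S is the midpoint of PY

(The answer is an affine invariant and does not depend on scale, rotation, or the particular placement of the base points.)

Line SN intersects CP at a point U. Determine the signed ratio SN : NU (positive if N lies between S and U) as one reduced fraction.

Choose coordinates B = (0, 0), Y = (1, 0), P = (0, 1), C = (4, -1).
1. K is where the line through P parallel to CB meets line CY ⇒ K = (-8, 3)
2. N is the centroid of triangle KCP ⇒ N = (-4/3, 1)
3. S is the midpoint of PY ⇒ S = (1/2, 1/2)
line SN meets CP at U = (8/5, 1/5)
N = S + t·(U−S) with t = -5/3, so SN:NU = -5/3:8/3

SN:NU = -5/8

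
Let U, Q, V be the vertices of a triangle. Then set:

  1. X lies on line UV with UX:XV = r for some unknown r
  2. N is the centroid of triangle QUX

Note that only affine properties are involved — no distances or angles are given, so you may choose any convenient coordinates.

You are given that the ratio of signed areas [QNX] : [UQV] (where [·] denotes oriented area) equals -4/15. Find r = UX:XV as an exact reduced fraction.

r = 4

Work in coordinates with U = (0, 0), Q = (1, 0), V = (0, 1).
1. With UX:XV = r, write λ = r/(r+1) so X = U + λ·(V−U); X is affine-linear in λ
2. N is the centroid of triangle QUX ⇒ N is an affine combination of earlier points and hence also affine-linear in λ
Every point depending on X is an affine combination of X and λ-independent points, so each such coordinate is linear in λ; the λ² term in each signed area is a multiple of (V−U)×(V−U) = 0, so 2·[QNX] and 2·[UQV] are each linear in λ. Evaluating at λ=0 and λ=1:
  2·[QNX] = -1/3·λ,   2·[UQV] = 1
So [QNX]:[UQV] = (-1/3·λ) / (1). Setting this equal to -4/15:
  -1/3·λ = -4/15·(1)  ⇒  λ = 4/5
Then r = λ/(1−λ) = (4/5)/(1/5) = 4. Check: with r = 4, X = (0, 4/5) and [QNX]:[UQV] = -4/15 as required.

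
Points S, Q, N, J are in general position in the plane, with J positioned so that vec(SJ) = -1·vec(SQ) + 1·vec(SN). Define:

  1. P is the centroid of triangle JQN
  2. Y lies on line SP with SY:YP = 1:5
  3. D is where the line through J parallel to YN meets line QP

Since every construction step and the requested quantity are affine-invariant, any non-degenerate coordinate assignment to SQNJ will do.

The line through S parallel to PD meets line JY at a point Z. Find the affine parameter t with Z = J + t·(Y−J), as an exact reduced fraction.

t = 3/2

Assign S = (0, 0), Q = (1, 0), N = (0, 1), J = (-1, 1) — the answer is frame-independent, so this choice is without loss of generality.
1. P is the centroid of triangle JQN ⇒ P = (0, 2/3)
2. Y lies on line SP with SY:YP = 1:5 ⇒ Y = (0, 1/9)
3. D is where the line through J parallel to YN meets line QP ⇒ D = (-1, 4/3)
through S parallel to PD: direction (-1, 2/3); meets JY at Z = (1/2, -1/3)
Z = J + t·(Y−J) with t = 3/2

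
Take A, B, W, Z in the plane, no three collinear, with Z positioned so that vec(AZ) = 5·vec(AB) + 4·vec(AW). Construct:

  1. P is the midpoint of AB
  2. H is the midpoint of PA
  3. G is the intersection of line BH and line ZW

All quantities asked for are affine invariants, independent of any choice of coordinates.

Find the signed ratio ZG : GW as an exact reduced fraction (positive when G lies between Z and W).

Assign A = (0, 0), B = (1, 0), W = (0, 1), Z = (5, 4) — the answer is frame-independent, so this choice is without loss of generality.
1. P is the midpoint of AB ⇒ P = (1/2, 0)
2. H is the midpoint of PA ⇒ H = (1/4, 0)
3. G is the intersection of line BH and line ZW ⇒ G = (-5/3, 0)
G = Z + t·(W−Z) with t = 4/3, so ZG:GW = t:(1−t) = 4/3:-1/3

ZG:GW = -4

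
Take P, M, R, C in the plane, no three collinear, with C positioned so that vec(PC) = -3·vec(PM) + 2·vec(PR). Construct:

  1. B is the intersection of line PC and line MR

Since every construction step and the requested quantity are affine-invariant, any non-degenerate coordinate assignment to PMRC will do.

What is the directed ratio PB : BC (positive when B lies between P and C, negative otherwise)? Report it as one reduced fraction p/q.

Choose coordinates P = (0, 0), M = (1, 0), R = (0, 1), C = (-3, 2).
1. B is the intersection of line PC and line MR ⇒ B = (3, -2)
B = P + t·(C−P) with t = -1, so PB:BC = t:(1−t) = -1:2

PB:BC = -1/2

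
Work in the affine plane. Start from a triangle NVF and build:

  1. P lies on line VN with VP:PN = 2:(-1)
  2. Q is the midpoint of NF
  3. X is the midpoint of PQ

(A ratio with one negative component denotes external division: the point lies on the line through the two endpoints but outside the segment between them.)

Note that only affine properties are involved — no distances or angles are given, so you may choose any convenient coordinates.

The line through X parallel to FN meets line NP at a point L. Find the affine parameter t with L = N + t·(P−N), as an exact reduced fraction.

t = 1/2

Choose coordinates N = (0, 0), V = (1, 0), F = (0, 1).
1. P lies on line VN with VP:PN = 2:(-1) ⇒ P = (-1, 0)
2. Q is the midpoint of NF ⇒ Q = (0, 1/2)
3. X is the midpoint of PQ ⇒ X = (-1/2, 1/4)
through X parallel to FN: direction (0, -1); meets NP at L = (-1/2, 0)
L = N + t·(P−N) with t = 1/2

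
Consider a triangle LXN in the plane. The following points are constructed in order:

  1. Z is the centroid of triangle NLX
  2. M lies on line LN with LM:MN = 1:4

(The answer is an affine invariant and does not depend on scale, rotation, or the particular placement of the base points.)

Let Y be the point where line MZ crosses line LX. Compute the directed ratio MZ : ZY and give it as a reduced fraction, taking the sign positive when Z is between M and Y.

MZ:ZY = -2/5

Assign L = (0, 0), X = (1, 0), N = (0, 1) — the answer is frame-independent, so this choice is without loss of generality.
1. Z is the centroid of triangle NLX ⇒ Z = (1/3, 1/3)
2. M lies on line LN with LM:MN = 1:4 ⇒ M = (0, 1/5)
line MZ meets LX at Y = (-1/2, 0)
Z = M + t·(Y−M) with t = -2/3, so MZ:ZY = -2/3:5/3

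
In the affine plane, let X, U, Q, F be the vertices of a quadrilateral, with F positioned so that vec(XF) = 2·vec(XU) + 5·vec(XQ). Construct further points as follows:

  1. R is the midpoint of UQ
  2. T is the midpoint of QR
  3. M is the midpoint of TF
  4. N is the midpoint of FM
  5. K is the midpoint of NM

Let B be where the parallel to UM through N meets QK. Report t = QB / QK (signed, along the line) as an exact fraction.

Assign X = (0, 0), U = (1, 0), Q = (0, 1), F = (2, 5) — the answer is frame-independent, so this choice is without loss of generality.
1. R is the midpoint of UQ ⇒ R = (1/2, 1/2)
2. T is the midpoint of QR ⇒ T = (1/4, 3/4)
3. M is the midpoint of TF ⇒ M = (9/8, 23/8)
4. N is the midpoint of FM ⇒ N = (25/16, 63/16)
5. K is the midpoint of NM ⇒ K = (43/32, 109/32)
through N parallel to UM: direction (1/8, 23/8); meets QK at B = (473/304, 1151/304)
B = Q + t·(K−Q) with t = 22/19

t = 22/19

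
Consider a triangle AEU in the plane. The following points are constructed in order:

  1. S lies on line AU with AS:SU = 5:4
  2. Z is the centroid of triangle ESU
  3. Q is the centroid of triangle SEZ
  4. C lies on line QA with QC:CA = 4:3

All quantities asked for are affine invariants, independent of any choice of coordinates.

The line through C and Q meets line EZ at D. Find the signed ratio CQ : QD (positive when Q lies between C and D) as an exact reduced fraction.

Set A = (0, 0), E = (1, 0), U = (0, 1); any affine frame gives the same invariant.
1. S lies on line AU with AS:SU = 5:4 ⇒ S = (0, 5/9)
2. Z is the centroid of triangle ESU ⇒ Z = (1/3, 14/27)
3. Q is the centroid of triangle SEZ ⇒ Q = (4/9, 29/81)
4. C lies on line QA with QC:CA = 4:3 ⇒ C = (4/21, 29/189)
line CQ meets EZ at D = (28/57, 203/513)
Q = C + t·(D−C) with t = 38/45, so CQ:QD = 38/45:7/45

CQ:QD = 38/7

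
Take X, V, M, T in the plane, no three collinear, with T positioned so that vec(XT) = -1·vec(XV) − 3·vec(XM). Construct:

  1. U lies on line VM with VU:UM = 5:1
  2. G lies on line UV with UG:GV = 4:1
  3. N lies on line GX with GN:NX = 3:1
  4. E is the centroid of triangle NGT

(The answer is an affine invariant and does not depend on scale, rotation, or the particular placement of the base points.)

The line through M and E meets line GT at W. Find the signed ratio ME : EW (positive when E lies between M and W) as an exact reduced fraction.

Set X = (0, 0), V = (1, 0), M = (0, 1), T = (-1, -3); any affine frame gives the same invariant.
1. U lies on line VM with VU:UM = 5:1 ⇒ U = (1/6, 5/6)
2. G lies on line UV with UG:GV = 4:1 ⇒ G = (5/6, 1/6)
3. N lies on line GX with GN:NX = 3:1 ⇒ N = (5/24, 1/24)
4. E is the centroid of triangle NGT ⇒ E = (1/72, -67/72)
line ME meets GT at W = (25/1548, -1927/1548)
E = M + t·(W−M) with t = 43/50, so ME:EW = 43/50:7/50

ME:EW = 43/7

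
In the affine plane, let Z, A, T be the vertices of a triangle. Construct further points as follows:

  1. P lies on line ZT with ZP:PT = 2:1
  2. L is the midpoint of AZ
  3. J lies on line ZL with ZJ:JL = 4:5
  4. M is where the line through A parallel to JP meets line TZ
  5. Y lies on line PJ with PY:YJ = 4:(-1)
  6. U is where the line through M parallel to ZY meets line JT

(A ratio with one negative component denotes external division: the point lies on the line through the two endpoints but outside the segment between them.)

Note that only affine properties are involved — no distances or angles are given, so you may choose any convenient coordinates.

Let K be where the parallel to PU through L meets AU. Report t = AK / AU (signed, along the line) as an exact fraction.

t = 123/214

Choose coordinates Z = (0, 0), A = (1, 0), T = (0, 1).
1. P lies on line ZT with ZP:PT = 2:1 ⇒ P = (0, 2/3)
2. L is the midpoint of AZ ⇒ L = (1/2, 0)
3. J lies on line ZL with ZJ:JL = 4:5 ⇒ J = (2/9, 0)
4. M is where the line through A parallel to JP meets line TZ ⇒ M = (0, 3)
5. Y lies on line PJ with PY:YJ = 4:(-1) ⇒ Y = (8/27, -2/9)
6. U is where the line through M parallel to ZY meets line JT ⇒ U = (-8/15, 17/5)
through L parallel to PU: direction (-8/15, 41/15); meets AU at K = (127/1070, 2091/1070)
K = A + t·(U−A) with t = 123/214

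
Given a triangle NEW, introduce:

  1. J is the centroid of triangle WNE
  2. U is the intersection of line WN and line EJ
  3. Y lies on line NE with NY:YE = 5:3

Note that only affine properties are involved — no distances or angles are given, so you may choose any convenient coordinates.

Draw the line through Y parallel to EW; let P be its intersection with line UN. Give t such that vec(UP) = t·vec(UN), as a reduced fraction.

t = -1/4

Assign N = (0, 0), E = (1, 0), W = (0, 1) — the answer is frame-independent, so this choice is without loss of generality.
1. J is the centroid of triangle WNE ⇒ J = (1/3, 1/3)
2. U is the intersection of line WN and line EJ ⇒ U = (0, 1/2)
3. Y lies on line NE with NY:YE = 5:3 ⇒ Y = (5/8, 0)
through Y parallel to EW: direction (-1, 1); meets UN at P = (0, 5/8)
P = U + t·(N−U) with t = -1/4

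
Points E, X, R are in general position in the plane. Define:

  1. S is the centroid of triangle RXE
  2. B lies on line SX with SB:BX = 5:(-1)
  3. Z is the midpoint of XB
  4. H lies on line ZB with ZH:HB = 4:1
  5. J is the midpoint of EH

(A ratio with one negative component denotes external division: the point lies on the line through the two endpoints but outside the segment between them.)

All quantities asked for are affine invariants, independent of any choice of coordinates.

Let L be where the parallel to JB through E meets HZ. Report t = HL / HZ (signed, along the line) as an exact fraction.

t = -1/2

Choose coordinates E = (0, 0), X = (1, 0), R = (0, 1).
1. S is the centroid of triangle RXE ⇒ S = (1/3, 1/3)
2. B lies on line SX with SB:BX = 5:(-1) ⇒ B = (7/6, -1/12)
3. Z is the midpoint of XB ⇒ Z = (13/12, -1/24)
4. H lies on line ZB with ZH:HB = 4:1 ⇒ H = (23/20, -3/40)
5. J is the midpoint of EH ⇒ J = (23/40, -3/80)
through E parallel to JB: direction (71/120, -11/240); meets HZ at L = (71/60, -11/120)
L = H + t·(Z−H) with t = -1/2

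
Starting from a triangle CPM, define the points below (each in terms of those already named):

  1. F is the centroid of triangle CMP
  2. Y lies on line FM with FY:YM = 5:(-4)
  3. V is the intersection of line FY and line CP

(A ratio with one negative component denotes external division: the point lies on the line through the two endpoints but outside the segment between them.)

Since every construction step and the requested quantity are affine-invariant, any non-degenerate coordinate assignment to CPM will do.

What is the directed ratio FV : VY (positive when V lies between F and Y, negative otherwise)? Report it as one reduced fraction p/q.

Work in coordinates with C = (0, 0), P = (1, 0), M = (0, 1).
1. F is the centroid of triangle CMP ⇒ F = (1/3, 1/3)
2. Y lies on line FM with FY:YM = 5:(-4) ⇒ Y = (-4/3, 11/3)
3. V is the intersection of line FY and line CP ⇒ V = (1/2, 0)
V = F + t·(Y−F) with t = -1/10, so FV:VY = t:(1−t) = -1/10:11/10

FV:VY = -1/11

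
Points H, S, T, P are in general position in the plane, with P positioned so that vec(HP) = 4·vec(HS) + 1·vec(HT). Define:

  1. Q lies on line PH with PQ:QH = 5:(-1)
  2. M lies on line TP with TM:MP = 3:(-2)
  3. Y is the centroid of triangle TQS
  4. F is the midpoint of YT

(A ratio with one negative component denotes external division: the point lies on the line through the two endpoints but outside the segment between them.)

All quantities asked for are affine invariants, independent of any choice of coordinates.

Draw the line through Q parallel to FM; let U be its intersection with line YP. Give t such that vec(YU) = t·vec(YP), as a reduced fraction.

Set H = (0, 0), S = (1, 0), T = (0, 1), P = (4, 1); any affine frame gives the same invariant.
1. Q lies on line PH with PQ:QH = 5:(-1) ⇒ Q = (-1, -1/4)
2. M lies on line TP with TM:MP = 3:(-2) ⇒ M = (12, 1)
3. Y is the centroid of triangle TQS ⇒ Y = (0, 1/4)
4. F is the midpoint of YT ⇒ F = (0, 5/8)
through Q parallel to FM: direction (12, 3/8); meets YP at U = (-3, -5/16)
U = Y + t·(P−Y) with t = -3/4

t = -3/4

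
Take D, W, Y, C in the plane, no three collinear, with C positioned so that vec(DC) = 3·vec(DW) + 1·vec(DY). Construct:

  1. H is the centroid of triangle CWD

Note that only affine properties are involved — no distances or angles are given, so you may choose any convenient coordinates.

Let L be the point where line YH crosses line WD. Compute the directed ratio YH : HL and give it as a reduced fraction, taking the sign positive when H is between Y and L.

Work in coordinates with D = (0, 0), W = (1, 0), Y = (0, 1), C = (3, 1).
1. H is the centroid of triangle CWD ⇒ H = (4/3, 1/3)
line YH meets WD at L = (2, 0)
H = Y + t·(L−Y) with t = 2/3, so YH:HL = 2/3:1/3

YH:HL = 2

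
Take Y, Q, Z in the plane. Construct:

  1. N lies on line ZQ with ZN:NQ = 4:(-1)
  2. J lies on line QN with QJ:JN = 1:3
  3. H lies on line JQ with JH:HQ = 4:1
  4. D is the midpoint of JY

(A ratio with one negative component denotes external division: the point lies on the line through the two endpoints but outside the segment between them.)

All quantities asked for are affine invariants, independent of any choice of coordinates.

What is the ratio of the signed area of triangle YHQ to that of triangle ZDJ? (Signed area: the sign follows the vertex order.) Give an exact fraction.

Work in coordinates with Y = (0, 0), Q = (1, 0), Z = (0, 1).
1. N lies on line ZQ with ZN:NQ = 4:(-1) ⇒ N = (4/3, -1/3)
2. J lies on line QN with QJ:JN = 1:3 ⇒ J = (13/12, -1/12)
3. H lies on line JQ with JH:HQ = 4:1 ⇒ H = (61/60, -1/60)
4. D is the midpoint of JY ⇒ D = (13/24, -1/24)
2·[YHQ] = 1/60, 2·[ZDJ] = 13/24
[YHQ]:[ZDJ] = 1/60:13/24 = 2/65

[YHQ]:[ZDJ] = 2/65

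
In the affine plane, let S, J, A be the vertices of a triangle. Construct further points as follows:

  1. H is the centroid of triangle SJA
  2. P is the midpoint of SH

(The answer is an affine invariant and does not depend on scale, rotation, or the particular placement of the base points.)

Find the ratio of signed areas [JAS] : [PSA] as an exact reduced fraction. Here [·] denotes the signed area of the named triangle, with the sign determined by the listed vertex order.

[JAS]:[PSA] = -6

Work in coordinates with S = (0, 0), J = (1, 0), A = (0, 1).
1. H is the centroid of triangle SJA ⇒ H = (1/3, 1/3)
2. P is the midpoint of SH ⇒ P = (1/6, 1/6)
2·[JAS] = 1, 2·[PSA] = -1/6
[JAS]:[PSA] = 1:-1/6 = -6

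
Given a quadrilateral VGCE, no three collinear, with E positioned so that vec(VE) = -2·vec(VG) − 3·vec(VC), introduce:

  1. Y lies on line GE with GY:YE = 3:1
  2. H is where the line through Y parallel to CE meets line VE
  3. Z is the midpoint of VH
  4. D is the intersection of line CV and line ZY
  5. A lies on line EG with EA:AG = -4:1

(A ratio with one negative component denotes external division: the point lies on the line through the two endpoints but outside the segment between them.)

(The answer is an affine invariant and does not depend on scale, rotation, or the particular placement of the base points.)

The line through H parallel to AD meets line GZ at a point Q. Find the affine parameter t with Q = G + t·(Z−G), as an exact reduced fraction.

t = -18/49

Set V = (0, 0), G = (1, 0), C = (0, 1), E = (-2, -3); any affine frame gives the same invariant.
1. Y lies on line GE with GY:YE = 3:1 ⇒ Y = (-5/4, -9/4)
2. H is where the line through Y parallel to CE meets line VE ⇒ H = (-1/2, -3/4)
3. Z is the midpoint of VH ⇒ Z = (-1/4, -3/8)
4. D is the intersection of line CV and line ZY ⇒ D = (0, 3/32)
5. A lies on line EG with EA:AG = -4:1 ⇒ A = (2, 1)
through H parallel to AD: direction (-2, -29/32); meets GZ at Q = (143/98, 27/196)
Q = G + t·(Z−G) with t = -18/49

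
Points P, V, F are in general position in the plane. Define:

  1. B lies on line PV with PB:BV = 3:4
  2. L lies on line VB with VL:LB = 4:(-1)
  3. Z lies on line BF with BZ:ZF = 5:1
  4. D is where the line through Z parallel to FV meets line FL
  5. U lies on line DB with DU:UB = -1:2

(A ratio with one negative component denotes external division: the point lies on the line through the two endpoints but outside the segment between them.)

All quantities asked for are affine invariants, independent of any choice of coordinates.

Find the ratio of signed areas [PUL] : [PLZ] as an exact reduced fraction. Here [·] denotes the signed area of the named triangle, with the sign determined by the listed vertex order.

Work in coordinates with P = (0, 0), V = (1, 0), F = (0, 1).
1. B lies on line PV with PB:BV = 3:4 ⇒ B = (3/7, 0)
2. L lies on line VB with VL:LB = 4:(-1) ⇒ L = (5/21, 0)
3. Z lies on line BF with BZ:ZF = 5:1 ⇒ Z = (1/14, 5/6)
4. D is where the line through Z parallel to FV meets line FL ⇒ D = (5/168, 7/8)
5. U lies on line DB with DU:UB = -1:2 ⇒ U = (-31/84, 7/4)
2·[PUL] = -5/12, 2·[PLZ] = 25/126
[PUL]:[PLZ] = -5/12:25/126 = -21/10

[PUL]:[PLZ] = -21/10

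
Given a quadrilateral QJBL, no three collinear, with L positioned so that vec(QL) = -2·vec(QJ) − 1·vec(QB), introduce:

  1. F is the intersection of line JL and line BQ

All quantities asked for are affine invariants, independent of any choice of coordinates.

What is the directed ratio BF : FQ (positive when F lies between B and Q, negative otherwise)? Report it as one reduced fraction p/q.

Choose coordinates Q = (0, 0), J = (1, 0), B = (0, 1), L = (-2, -1).
1. F is the intersection of line JL and line BQ ⇒ F = (0, -1/3)
F = B + t·(Q−B) with t = 4/3, so BF:FQ = t:(1−t) = 4/3:-1/3

BF:FQ = -4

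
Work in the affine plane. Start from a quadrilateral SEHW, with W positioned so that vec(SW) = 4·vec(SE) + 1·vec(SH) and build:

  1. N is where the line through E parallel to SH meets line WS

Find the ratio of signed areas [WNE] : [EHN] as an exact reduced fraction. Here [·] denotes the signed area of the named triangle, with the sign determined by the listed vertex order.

Work in coordinates with S = (0, 0), E = (1, 0), H = (0, 1), W = (4, 1).
1. N is where the line through E parallel to SH meets line WS ⇒ N = (1, 1/4)
2·[WNE] = 3/4, 2·[EHN] = -1/4
[WNE]:[EHN] = 3/4:-1/4 = -3

[WNE]:[EHN] = -3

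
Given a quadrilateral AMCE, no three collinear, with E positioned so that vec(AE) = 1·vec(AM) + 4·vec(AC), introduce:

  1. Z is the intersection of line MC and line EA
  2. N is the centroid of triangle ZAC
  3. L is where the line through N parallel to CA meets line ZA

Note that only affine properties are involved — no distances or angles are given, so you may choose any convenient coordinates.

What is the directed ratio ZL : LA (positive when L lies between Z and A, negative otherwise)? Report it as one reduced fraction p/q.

ZL:LA = 2

Choose coordinates A = (0, 0), M = (1, 0), C = (0, 1), E = (1, 4).
1. Z is the intersection of line MC and line EA ⇒ Z = (1/5, 4/5)
2. N is the centroid of triangle ZAC ⇒ N = (1/15, 3/5)
3. L is where the line through N parallel to CA meets line ZA ⇒ L = (1/15, 4/15)
L = Z + t·(A−Z) with t = 2/3, so ZL:LA = t:(1−t) = 2/3:1/3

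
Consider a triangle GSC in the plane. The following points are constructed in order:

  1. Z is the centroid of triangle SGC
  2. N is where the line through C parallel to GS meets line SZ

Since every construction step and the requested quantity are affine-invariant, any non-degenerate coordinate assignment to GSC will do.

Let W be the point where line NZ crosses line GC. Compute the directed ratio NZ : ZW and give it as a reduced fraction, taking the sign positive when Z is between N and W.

Set G = (0, 0), S = (1, 0), C = (0, 1); any affine frame gives the same invariant.
1. Z is the centroid of triangle SGC ⇒ Z = (1/3, 1/3)
2. N is where the line through C parallel to GS meets line SZ ⇒ N = (-1, 1)
line NZ meets GC at W = (0, 1/2)
Z = N + t·(W−N) with t = 4/3, so NZ:ZW = 4/3:-1/3

NZ:ZW = -4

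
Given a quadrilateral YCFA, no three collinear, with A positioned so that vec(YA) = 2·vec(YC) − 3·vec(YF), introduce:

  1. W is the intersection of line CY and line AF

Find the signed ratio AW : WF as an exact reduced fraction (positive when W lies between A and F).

AW:WF = 3

Set Y = (0, 0), C = (1, 0), F = (0, 1), A = (2, -3); any affine frame gives the same invariant.
1. W is the intersection of line CY and line AF ⇒ W = (1/2, 0)
W = A + t·(F−A) with t = 3/4, so AW:WF = t:(1−t) = 3/4:1/4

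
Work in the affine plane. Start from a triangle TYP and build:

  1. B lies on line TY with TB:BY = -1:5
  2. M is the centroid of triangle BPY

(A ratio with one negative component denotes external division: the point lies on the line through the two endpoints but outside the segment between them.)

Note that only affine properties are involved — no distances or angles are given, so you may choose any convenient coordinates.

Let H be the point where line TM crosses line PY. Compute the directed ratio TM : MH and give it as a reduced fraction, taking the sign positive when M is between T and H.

Set T = (0, 0), Y = (1, 0), P = (0, 1); any affine frame gives the same invariant.
1. B lies on line TY with TB:BY = -1:5 ⇒ B = (-1/4, 0)
2. M is the centroid of triangle BPY ⇒ M = (1/4, 1/3)
line TM meets PY at H = (3/7, 4/7)
M = T + t·(H−T) with t = 7/12, so TM:MH = 7/12:5/12

TM:MH = 7/5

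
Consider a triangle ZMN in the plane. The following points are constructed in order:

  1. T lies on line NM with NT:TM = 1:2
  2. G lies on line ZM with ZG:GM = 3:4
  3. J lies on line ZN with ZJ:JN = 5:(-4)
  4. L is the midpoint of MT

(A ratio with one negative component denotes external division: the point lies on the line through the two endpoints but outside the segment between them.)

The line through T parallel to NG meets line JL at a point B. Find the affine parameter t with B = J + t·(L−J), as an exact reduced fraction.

t = 8/7

Choose coordinates Z = (0, 0), M = (1, 0), N = (0, 1).
1. T lies on line NM with NT:TM = 1:2 ⇒ T = (1/3, 2/3)
2. G lies on line ZM with ZG:GM = 3:4 ⇒ G = (3/7, 0)
3. J lies on line ZN with ZJ:JN = 5:(-4) ⇒ J = (0, 5)
4. L is the midpoint of MT ⇒ L = (2/3, 1/3)
through T parallel to NG: direction (3/7, -1); meets JL at B = (16/21, -1/3)
B = J + t·(L−J) with t = 8/7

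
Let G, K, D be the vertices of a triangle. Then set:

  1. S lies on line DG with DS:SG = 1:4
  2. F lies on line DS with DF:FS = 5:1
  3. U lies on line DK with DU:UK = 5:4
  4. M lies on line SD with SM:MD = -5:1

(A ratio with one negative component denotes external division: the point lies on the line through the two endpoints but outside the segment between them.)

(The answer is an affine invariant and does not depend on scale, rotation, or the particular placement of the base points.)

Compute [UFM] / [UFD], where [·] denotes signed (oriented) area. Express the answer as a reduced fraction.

[UFM]:[UFD] = 13/10

Work in coordinates with G = (0, 0), K = (1, 0), D = (0, 1).
1. S lies on line DG with DS:SG = 1:4 ⇒ S = (0, 4/5)
2. F lies on line DS with DF:FS = 5:1 ⇒ F = (0, 5/6)
3. U lies on line DK with DU:UK = 5:4 ⇒ U = (5/9, 4/9)
4. M lies on line SD with SM:MD = -5:1 ⇒ M = (0, 21/20)
2·[UFM] = -13/108, 2·[UFD] = -5/54
[UFM]:[UFD] = -13/108:-5/54 = 13/10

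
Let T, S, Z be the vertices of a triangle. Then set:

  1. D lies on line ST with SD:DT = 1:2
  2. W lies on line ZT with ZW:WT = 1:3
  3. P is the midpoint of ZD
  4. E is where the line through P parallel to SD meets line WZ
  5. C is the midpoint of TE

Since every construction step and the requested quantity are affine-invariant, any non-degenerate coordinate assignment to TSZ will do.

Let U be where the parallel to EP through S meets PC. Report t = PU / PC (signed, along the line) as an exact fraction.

Choose coordinates T = (0, 0), S = (1, 0), Z = (0, 1).
1. D lies on line ST with SD:DT = 1:2 ⇒ D = (2/3, 0)
2. W lies on line ZT with ZW:WT = 1:3 ⇒ W = (0, 3/4)
3. P is the midpoint of ZD ⇒ P = (1/3, 1/2)
4. E is where the line through P parallel to SD meets line WZ ⇒ E = (0, 1/2)
5. C is the midpoint of TE ⇒ C = (0, 1/4)
through S parallel to EP: direction (1/3, 0); meets PC at U = (-1/3, 0)
U = P + t·(C−P) with t = 2

t = 2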